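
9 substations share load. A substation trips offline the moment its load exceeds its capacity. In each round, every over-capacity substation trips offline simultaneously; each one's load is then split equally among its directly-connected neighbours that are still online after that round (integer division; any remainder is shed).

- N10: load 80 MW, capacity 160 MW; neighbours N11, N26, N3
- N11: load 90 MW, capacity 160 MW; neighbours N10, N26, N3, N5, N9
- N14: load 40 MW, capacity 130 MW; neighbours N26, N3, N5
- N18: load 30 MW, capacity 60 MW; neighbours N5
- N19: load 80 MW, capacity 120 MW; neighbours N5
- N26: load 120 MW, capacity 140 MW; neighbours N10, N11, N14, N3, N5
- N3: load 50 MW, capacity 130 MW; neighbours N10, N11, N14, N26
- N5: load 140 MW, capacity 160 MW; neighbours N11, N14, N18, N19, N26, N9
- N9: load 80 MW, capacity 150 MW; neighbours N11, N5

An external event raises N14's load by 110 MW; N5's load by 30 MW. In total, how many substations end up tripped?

Round 1 — N14 at 150 > 130; N5 at 170 > 160. N14, N5 trip offline.
  N14 sheds 150 MW to N26, N3: 75 each.
    N26: 120+75 = 195 > 140
    N3: 50+75 = 125 ≤ 130
  N5 sheds 170 MW to N11, N18, N19, N26, N9: 34 each.
    N11: 90+34 = 124 ≤ 160
    N18: 30+34 = 64 > 60
    N19: 80+34 = 114 ≤ 120
    N26: 195+34 = 229 > 140
    N9: 80+34 = 114 ≤ 150
Round 2 — N18, N26 trip offline.
  N18 sheds 64 MW: no online neighbours, lost.
  N26 sheds 229 MW to N10, N11, N3: 76 each (1 lost).
    N10: 80+76 = 156 ≤ 160
    N11: 124+76 = 200 > 160
    N3: 125+76 = 201 > 130
Round 3 — N11, N3 trip offline.
  N11 sheds 200 MW to N10, N9: 100 each.
    N10: 156+100 = 256 > 160
    N9: 114+100 = 214 > 150
  N3 sheds 201 MW to N10: 201 each.
    N10: 256+201 = 457 > 160
Round 4 — N10, N9 trip offline.
  N10 sheds 457 MW: no online neighbours, lost.
  N9 sheds 214 MW: no online neighbours, lost.
No further trips.

8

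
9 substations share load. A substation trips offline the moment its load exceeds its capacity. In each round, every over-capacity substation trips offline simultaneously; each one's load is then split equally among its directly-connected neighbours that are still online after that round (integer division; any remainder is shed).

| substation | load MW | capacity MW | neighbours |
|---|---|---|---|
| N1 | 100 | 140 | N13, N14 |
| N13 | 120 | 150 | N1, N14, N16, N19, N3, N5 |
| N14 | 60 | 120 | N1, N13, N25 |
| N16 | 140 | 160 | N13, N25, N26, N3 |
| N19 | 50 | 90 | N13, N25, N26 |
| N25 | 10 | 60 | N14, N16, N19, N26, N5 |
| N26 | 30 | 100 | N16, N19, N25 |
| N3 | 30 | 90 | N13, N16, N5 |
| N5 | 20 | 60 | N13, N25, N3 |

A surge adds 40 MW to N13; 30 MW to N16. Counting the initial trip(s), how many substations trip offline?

7

Round 1 — N13 at 160 > 150; N16 at 170 > 160. N13, N16 trip offline.
  N13 sheds 160 MW to N1, N14, N19, N3, N5: 32 each.
    N1: 100+32 = 132 ≤ 140
    N14: 60+32 = 92 ≤ 120
    N19: 50+32 = 82 ≤ 90
    N3: 30+32 = 62 ≤ 90
    N5: 20+32 = 52 ≤ 60
  N16 sheds 170 MW to N25, N26, N3: 56 each (2 lost).
    N25: 10+56 = 66 > 60
    N26: 30+56 = 86 ≤ 100
    N3: 62+56 = 118 > 90
Round 2 — N25, N3 trip offline.
  N25 sheds 66 MW to N14, N19, N26, N5: 16 each (2 lost).
    N14: 92+16 = 108 ≤ 120
    N19: 82+16 = 98 > 90
    N26: 86+16 = 102 > 100
    N5: 52+16 = 68 > 60
  N3 sheds 118 MW to N5: 118 each.
    N5: 68+118 = 186 > 60
Round 3 — N19, N26, N5 trip offline.
  N19 sheds 98 MW: no online neighbours, lost.
  N26 sheds 102 MW: no online neighbours, lost.
  N5 sheds 186 MW: no online neighbours, lost.
No further trips.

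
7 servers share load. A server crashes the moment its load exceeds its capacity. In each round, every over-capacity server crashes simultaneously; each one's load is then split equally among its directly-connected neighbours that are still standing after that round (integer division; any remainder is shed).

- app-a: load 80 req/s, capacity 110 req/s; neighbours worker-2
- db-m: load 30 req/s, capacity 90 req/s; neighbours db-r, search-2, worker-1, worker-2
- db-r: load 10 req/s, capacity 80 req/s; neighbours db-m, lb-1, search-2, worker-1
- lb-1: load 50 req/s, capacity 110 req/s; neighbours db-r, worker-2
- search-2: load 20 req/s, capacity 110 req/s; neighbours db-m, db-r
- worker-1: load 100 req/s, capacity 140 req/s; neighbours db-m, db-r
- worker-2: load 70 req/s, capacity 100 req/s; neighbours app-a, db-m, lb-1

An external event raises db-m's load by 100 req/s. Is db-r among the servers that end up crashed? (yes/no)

no

Round 1 — db-m at 130 > 90. db-m crashes.
  db-m sheds 130 req/s to db-r, search-2, worker-1, worker-2: 32 each (2 lost).
    db-r: 10+32 = 42 ≤ 80
    search-2: 20+32 = 52 ≤ 110
    worker-1: 100+32 = 132 ≤ 140
    worker-2: 70+32 = 102 > 100
Round 2 — worker-2 crashes.
  worker-2 sheds 102 req/s to app-a, lb-1: 51 each.
    app-a: 80+51 = 131 > 110
    lb-1: 50+51 = 101 ≤ 110
Round 3 — app-a crashes.
  app-a sheds 131 req/s: no online neighbours, lost.
No further crashes.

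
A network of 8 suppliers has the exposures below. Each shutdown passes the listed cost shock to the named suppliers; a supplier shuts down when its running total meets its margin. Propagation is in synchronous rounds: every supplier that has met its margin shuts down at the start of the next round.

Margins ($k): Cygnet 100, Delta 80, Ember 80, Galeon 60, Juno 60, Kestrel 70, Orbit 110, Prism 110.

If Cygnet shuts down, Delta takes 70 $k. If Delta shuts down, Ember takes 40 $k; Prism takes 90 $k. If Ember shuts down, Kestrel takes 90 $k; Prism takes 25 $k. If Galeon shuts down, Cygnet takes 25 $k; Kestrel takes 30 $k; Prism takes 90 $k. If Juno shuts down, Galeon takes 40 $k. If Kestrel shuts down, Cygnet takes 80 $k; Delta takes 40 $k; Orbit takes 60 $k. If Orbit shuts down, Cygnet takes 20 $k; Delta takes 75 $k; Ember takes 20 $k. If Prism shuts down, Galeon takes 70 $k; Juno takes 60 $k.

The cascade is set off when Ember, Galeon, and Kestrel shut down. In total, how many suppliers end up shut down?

7

Round 1 — Ember, Galeon, Kestrel shut down (initial).
  Cygnet: +25+80 → 105 ≥ 100
  Delta: +40 → 40 < 80
  Orbit: +60 → 60 < 110
  Prism: +25+90 → 115 ≥ 110
Round 2 — Cygnet, Prism shut down.
  Delta: +70 → 110 ≥ 80
  Juno: +60 → 60 ≥ 60
Round 3 — Delta, Juno shut down.
No further shutdowns.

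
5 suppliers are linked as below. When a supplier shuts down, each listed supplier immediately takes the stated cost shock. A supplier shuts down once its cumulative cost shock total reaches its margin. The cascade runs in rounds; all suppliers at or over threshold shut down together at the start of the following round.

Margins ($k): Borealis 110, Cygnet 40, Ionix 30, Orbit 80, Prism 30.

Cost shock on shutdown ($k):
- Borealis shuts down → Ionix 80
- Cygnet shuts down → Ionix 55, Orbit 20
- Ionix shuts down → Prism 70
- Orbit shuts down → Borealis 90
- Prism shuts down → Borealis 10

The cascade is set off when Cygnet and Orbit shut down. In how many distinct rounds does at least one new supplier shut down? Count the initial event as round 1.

3

Round 1 — Cygnet, Orbit shut down (initial).
  Borealis: +90 → 90 < 110
  Ionix: +55 → 55 ≥ 30
Round 2 — Ionix shuts down.
  Prism: +70 → 70 ≥ 30
Round 3 — Prism shuts down.
  Borealis: +10 → 100 < 110
No further shutdowns.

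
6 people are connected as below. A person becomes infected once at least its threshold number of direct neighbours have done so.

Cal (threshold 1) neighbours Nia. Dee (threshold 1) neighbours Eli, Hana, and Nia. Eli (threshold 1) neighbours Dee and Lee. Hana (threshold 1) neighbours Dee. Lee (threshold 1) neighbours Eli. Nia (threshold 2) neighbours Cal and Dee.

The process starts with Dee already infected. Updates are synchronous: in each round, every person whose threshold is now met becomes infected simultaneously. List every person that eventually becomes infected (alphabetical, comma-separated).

Dee, Eli, Hana, Lee

Round 1 — Dee becomes infected (initial).
Round 2 — checking thresholds:
  Eli: 1 of 2 neighbours ≥ 1, becomes infected.
  Hana: 1 of 1 neighbours ≥ 1, becomes infected.
  Nia: 1 of 2 neighbours < 2, not yet.
Round 3 — checking thresholds:
  Lee: 1 of 1 neighbours ≥ 1, becomes infected.
  Nia: 1 of 2 neighbours < 2, not yet.
Round 4 — no new infections; cascade stops.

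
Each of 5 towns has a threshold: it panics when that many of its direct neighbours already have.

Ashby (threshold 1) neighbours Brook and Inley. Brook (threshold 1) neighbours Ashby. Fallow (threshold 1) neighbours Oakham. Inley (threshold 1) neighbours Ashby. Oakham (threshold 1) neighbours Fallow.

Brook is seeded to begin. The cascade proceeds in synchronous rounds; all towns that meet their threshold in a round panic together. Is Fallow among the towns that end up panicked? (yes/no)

Round 1 — Brook panics (initial).
Round 2 — checking thresholds:
  Ashby: 1 of 2 neighbours ≥ 1, panics.
Round 3 — checking thresholds:
  Inley: 1 of 1 neighbours ≥ 1, panics.
Round 4 — no new panics; cascade stops.

no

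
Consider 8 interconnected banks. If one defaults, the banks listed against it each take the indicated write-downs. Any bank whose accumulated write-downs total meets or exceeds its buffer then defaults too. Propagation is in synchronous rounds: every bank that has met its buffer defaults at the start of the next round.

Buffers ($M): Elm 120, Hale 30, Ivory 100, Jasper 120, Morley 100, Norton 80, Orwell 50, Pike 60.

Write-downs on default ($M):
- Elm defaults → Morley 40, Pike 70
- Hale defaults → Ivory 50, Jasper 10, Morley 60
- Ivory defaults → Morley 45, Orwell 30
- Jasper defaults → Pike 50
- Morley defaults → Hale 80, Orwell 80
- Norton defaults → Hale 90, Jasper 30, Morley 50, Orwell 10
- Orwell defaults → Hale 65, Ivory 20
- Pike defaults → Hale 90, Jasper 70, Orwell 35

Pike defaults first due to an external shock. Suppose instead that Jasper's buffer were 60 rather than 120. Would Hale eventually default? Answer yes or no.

yes

With Jasper's buffer at 60:
Round 1 — Pike defaults (initial).
  Hale: +90 → 90 ≥ 30
  Jasper: +70 → 70 ≥ 60
  Orwell: +35 → 35 < 50
Round 2 — Hale, Jasper default.
  Ivory: +50 → 50 < 100
  Morley: +60 → 60 < 100
No further defaults.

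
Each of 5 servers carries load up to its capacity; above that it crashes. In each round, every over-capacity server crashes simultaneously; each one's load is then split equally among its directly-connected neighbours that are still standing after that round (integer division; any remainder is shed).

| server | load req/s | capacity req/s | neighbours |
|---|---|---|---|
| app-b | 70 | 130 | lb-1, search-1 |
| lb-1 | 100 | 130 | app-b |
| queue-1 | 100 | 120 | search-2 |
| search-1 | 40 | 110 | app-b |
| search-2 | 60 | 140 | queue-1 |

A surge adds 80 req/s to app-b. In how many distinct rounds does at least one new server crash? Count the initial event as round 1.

2

Round 1 — app-b at 150 > 130. app-b crashes.
  app-b sheds 150 req/s to lb-1, search-1: 75 each.
    lb-1: 100+75 = 175 > 130
    search-1: 40+75 = 115 > 110
Round 2 — lb-1, search-1 crash.
  lb-1 sheds 175 req/s: no online neighbours, lost.
  search-1 sheds 115 req/s: no online neighbours, lost.
No further crashes.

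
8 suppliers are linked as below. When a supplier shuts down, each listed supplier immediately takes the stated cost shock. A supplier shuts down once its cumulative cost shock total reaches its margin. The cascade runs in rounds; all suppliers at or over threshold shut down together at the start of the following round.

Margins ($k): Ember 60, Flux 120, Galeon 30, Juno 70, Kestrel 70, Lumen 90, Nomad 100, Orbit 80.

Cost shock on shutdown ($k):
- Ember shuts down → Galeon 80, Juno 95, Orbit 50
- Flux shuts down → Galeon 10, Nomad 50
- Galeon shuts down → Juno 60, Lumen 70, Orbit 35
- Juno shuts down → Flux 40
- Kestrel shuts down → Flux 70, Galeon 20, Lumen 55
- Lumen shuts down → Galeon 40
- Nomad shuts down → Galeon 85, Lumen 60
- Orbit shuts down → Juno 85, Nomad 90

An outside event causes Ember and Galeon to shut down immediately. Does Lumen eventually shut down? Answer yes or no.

Round 1 — Ember, Galeon shut down (initial).
  Juno: +95+60 → 155 ≥ 70
  Lumen: +70 → 70 < 90
  Orbit: +50+35 → 85 ≥ 80
Round 2 — Juno, Orbit shut down.
  Flux: +40 → 40 < 120
  Nomad: +90 → 90 < 100
No further shutdowns.

no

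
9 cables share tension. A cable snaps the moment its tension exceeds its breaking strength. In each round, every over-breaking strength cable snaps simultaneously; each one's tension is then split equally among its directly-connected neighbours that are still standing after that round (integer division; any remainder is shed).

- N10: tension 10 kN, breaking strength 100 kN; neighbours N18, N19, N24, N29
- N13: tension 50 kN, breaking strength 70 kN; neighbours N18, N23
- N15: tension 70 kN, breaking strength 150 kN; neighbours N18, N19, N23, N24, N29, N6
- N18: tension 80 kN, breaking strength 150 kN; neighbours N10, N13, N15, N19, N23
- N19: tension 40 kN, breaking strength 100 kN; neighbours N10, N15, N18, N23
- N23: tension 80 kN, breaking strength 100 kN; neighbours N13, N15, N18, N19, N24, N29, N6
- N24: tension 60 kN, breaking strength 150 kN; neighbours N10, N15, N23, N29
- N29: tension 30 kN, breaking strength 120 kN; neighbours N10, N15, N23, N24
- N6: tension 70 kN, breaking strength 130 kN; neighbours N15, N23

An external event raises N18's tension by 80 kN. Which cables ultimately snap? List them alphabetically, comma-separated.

Round 1 — N18 at 160 > 150. N18 snaps.
  N18 sheds 160 kN to N10, N13, N15, N19, N23: 32 each.
    N10: 10+32 = 42 ≤ 100
    N13: 50+32 = 82 > 70
    N15: 70+32 = 102 ≤ 150
    N19: 40+32 = 72 ≤ 100
    N23: 80+32 = 112 > 100
Round 2 — N13, N23 snap.
  N13 sheds 82 kN: no online neighbours, lost.
  N23 sheds 112 kN to N15, N19, N24, N29, N6: 22 each (2 lost).
    N15: 102+22 = 124 ≤ 150
    N19: 72+22 = 94 ≤ 100
    N24: 60+22 = 82 ≤ 150
    N29: 30+22 = 52 ≤ 120
    N6: 70+22 = 92 ≤ 130
No further breaks.

N13, N18, N23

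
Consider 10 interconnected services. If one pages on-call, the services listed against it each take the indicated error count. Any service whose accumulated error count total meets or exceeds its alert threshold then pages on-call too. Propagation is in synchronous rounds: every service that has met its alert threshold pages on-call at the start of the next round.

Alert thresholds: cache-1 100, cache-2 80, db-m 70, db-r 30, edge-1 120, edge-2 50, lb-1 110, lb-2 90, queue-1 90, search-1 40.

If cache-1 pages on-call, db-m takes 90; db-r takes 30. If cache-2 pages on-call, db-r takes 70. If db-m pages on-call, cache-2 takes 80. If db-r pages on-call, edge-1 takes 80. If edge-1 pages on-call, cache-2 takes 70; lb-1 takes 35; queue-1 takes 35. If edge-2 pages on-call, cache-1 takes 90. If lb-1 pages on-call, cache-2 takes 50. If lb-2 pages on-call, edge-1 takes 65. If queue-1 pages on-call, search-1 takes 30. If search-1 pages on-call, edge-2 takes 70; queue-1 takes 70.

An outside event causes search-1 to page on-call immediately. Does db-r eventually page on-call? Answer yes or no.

no

Round 1 — search-1 pages on-call (initial).
  edge-2: +70 → 70 ≥ 50
  queue-1: +70 → 70 < 90
Round 2 — edge-2 pages on-call.
  cache-1: +90 → 90 < 100
No further pages.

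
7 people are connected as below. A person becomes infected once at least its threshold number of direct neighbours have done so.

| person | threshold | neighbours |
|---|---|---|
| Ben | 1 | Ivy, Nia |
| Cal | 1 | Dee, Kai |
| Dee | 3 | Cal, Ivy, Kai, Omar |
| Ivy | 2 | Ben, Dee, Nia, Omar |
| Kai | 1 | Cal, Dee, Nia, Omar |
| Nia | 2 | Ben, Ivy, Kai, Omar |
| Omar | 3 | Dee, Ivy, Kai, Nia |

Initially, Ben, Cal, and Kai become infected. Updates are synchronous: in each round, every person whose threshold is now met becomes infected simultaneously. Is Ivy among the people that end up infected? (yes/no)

yes

Round 1 — Ben, Cal, Kai become infected (initial).
Round 2 — checking thresholds:
  Dee: 2 of 4 neighbours < 3, not yet.
  Ivy: 1 of 4 neighbours < 2, not yet.
  Nia: 2 of 4 neighbours ≥ 2, becomes infected.
  Omar: 1 of 4 neighbours < 3, not yet.
Round 3 — checking thresholds:
  Dee: 2 of 4 neighbours < 3, not yet.
  Ivy: 2 of 4 neighbours ≥ 2, becomes infected.
  Omar: 2 of 4 neighbours < 3, not yet.
Round 4 — checking thresholds:
  Dee: 3 of 4 neighbours ≥ 3, becomes infected.
  Omar: 3 of 4 neighbours ≥ 3, becomes infected.
Round 5 — no new infections; cascade stops.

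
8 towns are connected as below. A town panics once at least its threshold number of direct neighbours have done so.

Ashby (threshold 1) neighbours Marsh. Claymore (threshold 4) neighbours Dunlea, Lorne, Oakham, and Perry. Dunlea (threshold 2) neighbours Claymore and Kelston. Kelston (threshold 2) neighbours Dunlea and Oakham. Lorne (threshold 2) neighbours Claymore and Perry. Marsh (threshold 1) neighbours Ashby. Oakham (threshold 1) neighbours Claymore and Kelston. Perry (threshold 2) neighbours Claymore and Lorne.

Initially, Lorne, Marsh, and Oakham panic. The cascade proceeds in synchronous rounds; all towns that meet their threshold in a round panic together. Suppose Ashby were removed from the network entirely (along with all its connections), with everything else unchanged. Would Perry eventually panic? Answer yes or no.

no

With Ashby removed:
Round 1 — Lorne, Marsh, Oakham panic (initial).
Round 2 — no new panics; cascade stops.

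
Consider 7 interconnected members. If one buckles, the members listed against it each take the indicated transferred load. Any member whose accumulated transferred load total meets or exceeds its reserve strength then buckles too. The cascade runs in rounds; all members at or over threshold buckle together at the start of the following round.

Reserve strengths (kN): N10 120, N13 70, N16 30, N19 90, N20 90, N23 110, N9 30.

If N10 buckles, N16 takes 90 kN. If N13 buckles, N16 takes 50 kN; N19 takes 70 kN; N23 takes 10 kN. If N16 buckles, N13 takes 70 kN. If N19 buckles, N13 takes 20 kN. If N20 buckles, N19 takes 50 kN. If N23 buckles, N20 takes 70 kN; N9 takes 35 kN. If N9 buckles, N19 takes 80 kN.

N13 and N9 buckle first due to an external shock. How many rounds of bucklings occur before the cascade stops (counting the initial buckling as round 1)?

Round 1 — N13, N9 buckle (initial).
  N16: +50 → 50 ≥ 30
  N19: +70+80 → 150 ≥ 90
  N23: +10 → 10 < 110
Round 2 — N16, N19 buckle.
No further bucklings.

2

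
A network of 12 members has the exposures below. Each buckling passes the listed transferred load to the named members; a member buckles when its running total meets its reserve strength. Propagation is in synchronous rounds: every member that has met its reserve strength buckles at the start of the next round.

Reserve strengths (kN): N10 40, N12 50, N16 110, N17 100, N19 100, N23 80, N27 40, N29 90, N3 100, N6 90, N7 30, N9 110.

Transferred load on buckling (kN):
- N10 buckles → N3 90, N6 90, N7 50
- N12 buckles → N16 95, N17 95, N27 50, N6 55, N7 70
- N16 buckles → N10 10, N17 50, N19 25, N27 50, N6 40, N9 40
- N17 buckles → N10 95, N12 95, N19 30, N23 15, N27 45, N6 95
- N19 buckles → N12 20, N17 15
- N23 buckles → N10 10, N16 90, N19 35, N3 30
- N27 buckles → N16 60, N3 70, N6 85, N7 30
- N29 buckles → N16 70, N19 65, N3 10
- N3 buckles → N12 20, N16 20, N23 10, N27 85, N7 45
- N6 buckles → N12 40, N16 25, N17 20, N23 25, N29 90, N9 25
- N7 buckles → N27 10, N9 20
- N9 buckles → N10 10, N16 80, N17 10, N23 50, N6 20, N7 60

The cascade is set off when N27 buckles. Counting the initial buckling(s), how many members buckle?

Round 1 — N27 buckles (initial).
  N16: +60 → 60 < 110
  N3: +70 → 70 < 100
  N6: +85 → 85 < 90
  N7: +30 → 30 ≥ 30
Round 2 — N7 buckles.
  N9: +20 → 20 < 110
No further bucklings.

2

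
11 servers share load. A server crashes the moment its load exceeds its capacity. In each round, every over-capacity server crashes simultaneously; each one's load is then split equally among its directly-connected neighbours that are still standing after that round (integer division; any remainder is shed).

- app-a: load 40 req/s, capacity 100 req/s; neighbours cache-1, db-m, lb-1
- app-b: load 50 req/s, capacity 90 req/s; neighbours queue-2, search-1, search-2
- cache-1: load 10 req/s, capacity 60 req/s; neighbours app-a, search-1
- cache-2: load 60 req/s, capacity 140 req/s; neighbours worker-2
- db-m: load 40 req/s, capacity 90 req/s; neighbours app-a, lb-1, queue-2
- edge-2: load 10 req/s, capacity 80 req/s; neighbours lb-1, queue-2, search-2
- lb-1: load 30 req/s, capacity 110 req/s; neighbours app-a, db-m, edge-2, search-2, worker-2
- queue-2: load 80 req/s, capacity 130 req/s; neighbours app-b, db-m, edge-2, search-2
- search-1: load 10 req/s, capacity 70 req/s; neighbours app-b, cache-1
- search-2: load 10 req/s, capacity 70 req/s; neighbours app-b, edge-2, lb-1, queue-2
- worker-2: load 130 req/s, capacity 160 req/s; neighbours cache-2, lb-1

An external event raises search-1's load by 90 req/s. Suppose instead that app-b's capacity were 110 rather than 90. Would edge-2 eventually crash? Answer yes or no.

no

With app-b's capacity at 110:
Round 1 — search-1 at 100 > 70. search-1 crashes.
  search-1 sheds 100 req/s to app-b, cache-1: 50 each.
    app-b: 50+50 = 100 ≤ 110
    cache-1: 10+50 = 60 ≤ 60
No further crashes.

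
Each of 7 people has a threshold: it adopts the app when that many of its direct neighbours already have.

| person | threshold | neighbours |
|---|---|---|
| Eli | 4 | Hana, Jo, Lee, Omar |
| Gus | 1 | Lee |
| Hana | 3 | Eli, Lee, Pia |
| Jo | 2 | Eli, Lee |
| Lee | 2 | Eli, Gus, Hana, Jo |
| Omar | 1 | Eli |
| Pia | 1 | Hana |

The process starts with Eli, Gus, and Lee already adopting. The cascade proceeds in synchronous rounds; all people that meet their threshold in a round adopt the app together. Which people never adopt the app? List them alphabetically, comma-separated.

Hana, Pia

Round 1 — Eli, Gus, Lee adopt the app (initial).
Round 2 — checking thresholds:
  Hana: 2 of 3 neighbours < 3, holds.
  Jo: 2 of 2 neighbours ≥ 2, adopts the app.
  Omar: 1 of 1 neighbours ≥ 1, adopts the app.
Round 3 — no new adoptions; cascade stops.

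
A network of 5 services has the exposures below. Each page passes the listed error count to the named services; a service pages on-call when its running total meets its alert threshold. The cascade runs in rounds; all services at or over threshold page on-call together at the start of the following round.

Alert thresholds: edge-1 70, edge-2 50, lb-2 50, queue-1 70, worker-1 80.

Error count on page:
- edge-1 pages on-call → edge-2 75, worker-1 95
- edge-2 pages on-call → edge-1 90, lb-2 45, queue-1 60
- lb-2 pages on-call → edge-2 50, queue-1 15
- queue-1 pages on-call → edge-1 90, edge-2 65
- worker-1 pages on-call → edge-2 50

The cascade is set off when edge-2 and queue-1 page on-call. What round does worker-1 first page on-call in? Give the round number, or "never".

Round 1 — edge-2, queue-1 page on-call (initial).
  edge-1: +90+90 → 180 ≥ 70
  lb-2: +45 → 45 < 50
Round 2 — edge-1 pages on-call.
  worker-1: +95 → 95 ≥ 80
Round 3 — worker-1 pages on-call.
No further pages.

3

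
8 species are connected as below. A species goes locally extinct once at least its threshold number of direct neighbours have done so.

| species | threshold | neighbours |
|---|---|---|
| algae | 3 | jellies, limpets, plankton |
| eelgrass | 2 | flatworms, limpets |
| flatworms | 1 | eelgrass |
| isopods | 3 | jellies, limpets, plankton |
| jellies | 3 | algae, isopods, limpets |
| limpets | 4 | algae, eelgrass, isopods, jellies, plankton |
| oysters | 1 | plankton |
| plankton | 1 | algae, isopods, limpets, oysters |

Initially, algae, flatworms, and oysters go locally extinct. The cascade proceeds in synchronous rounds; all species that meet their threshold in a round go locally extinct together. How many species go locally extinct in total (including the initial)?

Round 1 — algae, flatworms, oysters go locally extinct (initial).
Round 2 — checking thresholds:
  eelgrass: 1 of 2 neighbours < 2, not yet.
  jellies: 1 of 3 neighbours < 3, not yet.
  limpets: 1 of 5 neighbours < 4, not yet.
  plankton: 2 of 4 neighbours ≥ 1, goes locally extinct.
Round 3 — no new extinctions; cascade stops.

4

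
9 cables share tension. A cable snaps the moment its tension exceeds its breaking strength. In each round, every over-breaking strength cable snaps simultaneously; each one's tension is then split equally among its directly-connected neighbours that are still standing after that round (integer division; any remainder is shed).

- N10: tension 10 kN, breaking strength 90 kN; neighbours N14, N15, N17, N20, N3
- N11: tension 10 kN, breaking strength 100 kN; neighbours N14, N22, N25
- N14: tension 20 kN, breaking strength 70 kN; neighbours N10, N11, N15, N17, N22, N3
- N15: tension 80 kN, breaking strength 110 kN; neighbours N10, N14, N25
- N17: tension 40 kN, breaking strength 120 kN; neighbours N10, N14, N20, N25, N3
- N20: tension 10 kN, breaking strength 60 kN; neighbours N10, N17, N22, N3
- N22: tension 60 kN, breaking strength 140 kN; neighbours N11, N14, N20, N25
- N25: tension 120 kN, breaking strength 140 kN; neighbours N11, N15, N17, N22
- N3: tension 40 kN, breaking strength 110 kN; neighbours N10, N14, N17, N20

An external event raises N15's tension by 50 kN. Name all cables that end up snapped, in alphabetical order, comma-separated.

N15, N25

Round 1 — N15 at 130 > 110. N15 snaps.
  N15 sheds 130 kN to N10, N14, N25: 43 each (1 lost).
    N10: 10+43 = 53 ≤ 90
    N14: 20+43 = 63 ≤ 70
    N25: 120+43 = 163 > 140
Round 2 — N25 snaps.
  N25 sheds 163 kN to N11, N17, N22: 54 each (1 lost).
    N11: 10+54 = 64 ≤ 100
    N17: 40+54 = 94 ≤ 120
    N22: 60+54 = 114 ≤ 140
No further breaks.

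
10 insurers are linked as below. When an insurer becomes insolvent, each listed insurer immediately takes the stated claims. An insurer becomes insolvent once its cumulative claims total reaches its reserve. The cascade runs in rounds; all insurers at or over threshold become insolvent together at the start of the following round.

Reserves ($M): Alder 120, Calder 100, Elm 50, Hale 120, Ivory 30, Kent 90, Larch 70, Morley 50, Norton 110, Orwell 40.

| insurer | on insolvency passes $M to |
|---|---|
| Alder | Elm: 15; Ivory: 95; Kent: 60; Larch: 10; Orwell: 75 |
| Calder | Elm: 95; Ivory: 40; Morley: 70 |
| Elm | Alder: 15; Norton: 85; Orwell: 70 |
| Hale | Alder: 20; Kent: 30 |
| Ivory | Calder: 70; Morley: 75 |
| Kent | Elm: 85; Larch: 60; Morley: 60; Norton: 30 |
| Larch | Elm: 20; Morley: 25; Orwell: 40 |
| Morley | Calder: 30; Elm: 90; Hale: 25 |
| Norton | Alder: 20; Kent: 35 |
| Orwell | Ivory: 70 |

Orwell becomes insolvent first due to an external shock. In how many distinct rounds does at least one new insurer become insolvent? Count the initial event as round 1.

4

Round 1 — Orwell becomes insolvent (initial).
  Ivory: +70 → 70 ≥ 30
Round 2 — Ivory becomes insolvent.
  Calder: +70 → 70 < 100
  Morley: +75 → 75 ≥ 50
Round 3 — Morley becomes insolvent.
  Calder: +30 → 100 ≥ 100
  Elm: +90 → 90 ≥ 50
  Hale: +25 → 25 < 120
Round 4 — Calder, Elm become insolvent.
  Alder: +15 → 15 < 120
  Norton: +85 → 85 < 110
No further insolvencies.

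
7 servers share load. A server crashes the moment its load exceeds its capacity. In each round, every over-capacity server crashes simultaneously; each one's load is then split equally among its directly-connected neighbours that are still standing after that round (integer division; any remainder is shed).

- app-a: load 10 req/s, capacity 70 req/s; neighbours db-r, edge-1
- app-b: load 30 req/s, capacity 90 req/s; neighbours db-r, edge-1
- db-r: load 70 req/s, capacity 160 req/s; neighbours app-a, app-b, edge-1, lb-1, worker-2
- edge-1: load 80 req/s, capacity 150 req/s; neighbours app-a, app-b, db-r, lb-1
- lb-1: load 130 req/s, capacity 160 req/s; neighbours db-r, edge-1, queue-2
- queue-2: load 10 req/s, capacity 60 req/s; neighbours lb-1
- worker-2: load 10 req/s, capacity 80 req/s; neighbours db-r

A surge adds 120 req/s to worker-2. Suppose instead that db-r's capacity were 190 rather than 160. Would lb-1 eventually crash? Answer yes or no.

With db-r's capacity at 190:
Round 1 — worker-2 at 130 > 80. worker-2 crashes.
  worker-2 sheds 130 req/s to db-r: 130 each.
    db-r: 70+130 = 200 > 190
Round 2 — db-r crashes.
  db-r sheds 200 req/s to app-a, app-b, edge-1, lb-1: 50 each.
    app-a: 10+50 = 60 ≤ 70
    app-b: 30+50 = 80 ≤ 90
    edge-1: 80+50 = 130 ≤ 150
    lb-1: 130+50 = 180 > 160
Round 3 — lb-1 crashes.
  lb-1 sheds 180 req/s to edge-1, queue-2: 90 each.
    edge-1: 130+90 = 220 > 150
    queue-2: 10+90 = 100 > 60
Round 4 — edge-1, queue-2 crash.
  edge-1 sheds 220 req/s to app-a, app-b: 110 each.
    app-a: 60+110 = 170 > 70
    app-b: 80+110 = 190 > 90
  queue-2 sheds 100 req/s: no online neighbours, lost.
Round 5 — app-a, app-b crash.
  app-a sheds 170 req/s: no online neighbours, lost.
  app-b sheds 190 req/s: no online neighbours, lost.
No further crashes.

yes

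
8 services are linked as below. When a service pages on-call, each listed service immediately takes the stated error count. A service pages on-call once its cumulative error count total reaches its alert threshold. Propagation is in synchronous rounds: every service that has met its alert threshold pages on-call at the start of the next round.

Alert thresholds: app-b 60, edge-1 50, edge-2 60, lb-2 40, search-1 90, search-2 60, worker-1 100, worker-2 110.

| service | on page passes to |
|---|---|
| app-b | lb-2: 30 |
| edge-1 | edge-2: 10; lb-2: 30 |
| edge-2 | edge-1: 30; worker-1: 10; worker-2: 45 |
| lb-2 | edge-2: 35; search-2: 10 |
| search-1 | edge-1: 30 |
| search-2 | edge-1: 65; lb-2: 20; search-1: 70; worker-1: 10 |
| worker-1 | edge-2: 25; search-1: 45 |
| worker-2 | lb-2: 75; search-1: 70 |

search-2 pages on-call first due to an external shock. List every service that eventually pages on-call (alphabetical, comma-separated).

Round 1 — search-2 pages on-call (initial).
  edge-1: +65 → 65 ≥ 50
  lb-2: +20 → 20 < 40
  search-1: +70 → 70 < 90
  worker-1: +10 → 10 < 100
Round 2 — edge-1 pages on-call.
  edge-2: +10 → 10 < 60
  lb-2: +30 → 50 ≥ 40
Round 3 — lb-2 pages on-call.
  edge-2: +35 → 45 < 60
No further pages.

edge-1, lb-2, search-2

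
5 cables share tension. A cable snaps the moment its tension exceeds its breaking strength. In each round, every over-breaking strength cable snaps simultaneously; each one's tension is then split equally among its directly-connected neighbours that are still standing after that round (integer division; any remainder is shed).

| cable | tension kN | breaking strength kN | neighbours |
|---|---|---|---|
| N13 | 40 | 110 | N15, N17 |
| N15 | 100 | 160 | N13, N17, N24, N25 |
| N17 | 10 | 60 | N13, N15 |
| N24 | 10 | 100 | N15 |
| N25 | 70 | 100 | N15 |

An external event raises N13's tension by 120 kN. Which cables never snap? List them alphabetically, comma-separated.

Round 1 — N13 at 160 > 110. N13 snaps.
  N13 sheds 160 kN to N15, N17: 80 each.
    N15: 100+80 = 180 > 160
    N17: 10+80 = 90 > 60
Round 2 — N15, N17 snap.
  N15 sheds 180 kN to N24, N25: 90 each.
    N24: 10+90 = 100 ≤ 100
    N25: 70+90 = 160 > 100
  N17 sheds 90 kN: no online neighbours, lost.
Round 3 — N25 snaps.
  N25 sheds 160 kN: no online neighbours, lost.
No further breaks.

N24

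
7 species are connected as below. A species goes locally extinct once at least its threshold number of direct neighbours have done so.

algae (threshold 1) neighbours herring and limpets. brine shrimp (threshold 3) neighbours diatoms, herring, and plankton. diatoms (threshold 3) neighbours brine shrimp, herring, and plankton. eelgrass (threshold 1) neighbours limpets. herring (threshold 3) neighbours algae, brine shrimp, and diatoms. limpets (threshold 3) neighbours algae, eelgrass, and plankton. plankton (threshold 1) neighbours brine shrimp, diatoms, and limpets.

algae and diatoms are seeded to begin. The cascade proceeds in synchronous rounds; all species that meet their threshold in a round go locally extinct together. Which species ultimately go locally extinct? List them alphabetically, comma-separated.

Round 1 — algae, diatoms go locally extinct (initial).
Round 2 — checking thresholds:
  brine shrimp: 1 of 3 neighbours < 3, holds.
  herring: 2 of 3 neighbours < 3, holds.
  limpets: 1 of 3 neighbours < 3, holds.
  plankton: 1 of 3 neighbours ≥ 1, goes locally extinct.
Round 3 — no new extinctions; cascade stops.

algae, diatoms, plankton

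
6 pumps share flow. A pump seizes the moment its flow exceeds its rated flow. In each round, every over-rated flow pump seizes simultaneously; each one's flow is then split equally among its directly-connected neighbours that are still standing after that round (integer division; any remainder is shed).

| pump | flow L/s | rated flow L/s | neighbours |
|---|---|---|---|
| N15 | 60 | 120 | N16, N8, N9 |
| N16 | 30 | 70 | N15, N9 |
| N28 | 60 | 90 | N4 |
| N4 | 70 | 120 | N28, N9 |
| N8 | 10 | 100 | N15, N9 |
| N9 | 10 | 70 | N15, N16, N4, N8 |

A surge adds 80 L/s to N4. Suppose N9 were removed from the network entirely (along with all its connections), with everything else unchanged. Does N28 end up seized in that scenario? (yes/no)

With N9 removed:
Round 1 — N4 at 150 > 120. N4 seizes.
  N4 sheds 150 L/s to N28: 150 each.
    N28: 60+150 = 210 > 90
Round 2 — N28 seizes.
  N28 sheds 210 L/s: no online neighbours, lost.
No further seizures.

yes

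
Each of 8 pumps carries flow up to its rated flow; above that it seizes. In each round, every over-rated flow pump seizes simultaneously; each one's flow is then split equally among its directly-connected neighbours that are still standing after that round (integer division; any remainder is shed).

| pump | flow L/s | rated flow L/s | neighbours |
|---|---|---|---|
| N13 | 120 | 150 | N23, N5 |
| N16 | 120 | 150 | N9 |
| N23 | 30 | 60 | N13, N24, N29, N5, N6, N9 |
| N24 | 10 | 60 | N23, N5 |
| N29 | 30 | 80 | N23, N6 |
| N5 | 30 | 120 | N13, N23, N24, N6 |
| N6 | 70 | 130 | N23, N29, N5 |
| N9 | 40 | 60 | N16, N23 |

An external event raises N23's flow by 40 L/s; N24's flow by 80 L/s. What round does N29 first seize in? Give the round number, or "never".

Round 1 — N23 at 70 > 60; N24 at 90 > 60. N23, N24 seize.
  N23 sheds 70 L/s to N13, N29, N5, N6, N9: 14 each.
    N13: 120+14 = 134 ≤ 150
    N29: 30+14 = 44 ≤ 80
    N5: 30+14 = 44 ≤ 120
    N6: 70+14 = 84 ≤ 130
    N9: 40+14 = 54 ≤ 60
  N24 sheds 90 L/s to N5: 90 each.
    N5: 44+90 = 134 > 120
Round 2 — N5 seizes.
  N5 sheds 134 L/s to N13, N6: 67 each.
    N13: 134+67 = 201 > 150
    N6: 84+67 = 151 > 130
Round 3 — N13, N6 seize.
  N13 sheds 201 L/s: no online neighbours, lost.
  N6 sheds 151 L/s to N29: 151 each.
    N29: 44+151 = 195 > 80
Round 4 — N29 seizes.
  N29 sheds 195 L/s: no online neighbours, lost.
No further seizures.

4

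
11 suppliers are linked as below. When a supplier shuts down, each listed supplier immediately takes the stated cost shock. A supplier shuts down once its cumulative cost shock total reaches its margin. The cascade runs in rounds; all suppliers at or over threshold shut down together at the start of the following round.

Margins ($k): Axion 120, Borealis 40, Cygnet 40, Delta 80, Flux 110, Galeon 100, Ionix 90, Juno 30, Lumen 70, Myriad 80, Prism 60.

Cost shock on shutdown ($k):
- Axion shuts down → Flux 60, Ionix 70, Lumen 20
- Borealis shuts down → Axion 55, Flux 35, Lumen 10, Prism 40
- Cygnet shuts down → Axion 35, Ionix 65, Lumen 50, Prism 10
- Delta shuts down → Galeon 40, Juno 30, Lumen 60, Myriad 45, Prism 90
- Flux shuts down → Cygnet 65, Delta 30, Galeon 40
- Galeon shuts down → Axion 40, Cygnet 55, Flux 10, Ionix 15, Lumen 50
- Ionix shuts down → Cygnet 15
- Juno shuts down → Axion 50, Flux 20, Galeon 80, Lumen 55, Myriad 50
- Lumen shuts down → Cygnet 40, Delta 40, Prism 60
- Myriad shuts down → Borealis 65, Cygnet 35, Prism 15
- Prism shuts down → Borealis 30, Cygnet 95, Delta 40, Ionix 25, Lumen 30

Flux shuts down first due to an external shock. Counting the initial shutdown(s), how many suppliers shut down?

Round 1 — Flux shuts down (initial).
  Cygnet: +65 → 65 ≥ 40
  Delta: +30 → 30 < 80
  Galeon: +40 → 40 < 100
Round 2 — Cygnet shuts down.
  Axion: +35 → 35 < 120
  Ionix: +65 → 65 < 90
  Lumen: +50 → 50 < 70
  Prism: +10 → 10 < 60
No further shutdowns.

2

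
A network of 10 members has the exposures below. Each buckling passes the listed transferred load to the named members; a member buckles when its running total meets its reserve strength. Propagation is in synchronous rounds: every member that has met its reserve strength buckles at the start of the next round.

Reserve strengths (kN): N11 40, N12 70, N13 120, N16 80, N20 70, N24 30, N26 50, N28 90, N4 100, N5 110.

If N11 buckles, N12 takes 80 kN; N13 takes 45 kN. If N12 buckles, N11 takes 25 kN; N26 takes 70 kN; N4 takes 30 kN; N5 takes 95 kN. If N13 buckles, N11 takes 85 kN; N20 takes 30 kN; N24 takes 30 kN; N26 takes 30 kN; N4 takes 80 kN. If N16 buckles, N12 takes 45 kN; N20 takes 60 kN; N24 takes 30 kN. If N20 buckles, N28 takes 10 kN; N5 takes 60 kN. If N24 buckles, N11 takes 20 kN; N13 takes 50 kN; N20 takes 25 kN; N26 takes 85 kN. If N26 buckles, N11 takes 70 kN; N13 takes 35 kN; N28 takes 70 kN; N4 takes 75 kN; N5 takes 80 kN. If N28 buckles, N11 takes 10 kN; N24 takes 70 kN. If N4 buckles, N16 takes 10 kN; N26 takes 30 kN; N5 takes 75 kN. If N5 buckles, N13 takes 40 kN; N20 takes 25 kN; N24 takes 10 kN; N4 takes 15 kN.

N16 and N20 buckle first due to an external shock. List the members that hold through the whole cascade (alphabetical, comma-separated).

N28

Round 1 — N16, N20 buckle (initial).
  N12: +45 → 45 < 70
  N24: +30 → 30 ≥ 30
  N28: +10 → 10 < 90
  N5: +60 → 60 < 110
Round 2 — N24 buckles.
  N11: +20 → 20 < 40
  N13: +50 → 50 < 120
  N26: +85 → 85 ≥ 50
Round 3 — N26 buckles.
  N11: +70 → 90 ≥ 40
  N13: +35 → 85 < 120
  N28: +70 → 80 < 90
  N4: +75 → 75 < 100
  N5: +80 → 140 ≥ 110
Round 4 — N11, N5 buckle.
  N12: +80 → 125 ≥ 70
  N13: +45+40 → 170 ≥ 120
  N4: +15 → 90 < 100
Round 5 — N12, N13 buckle.
  N4: +30+80 → 200 ≥ 100
Round 6 — N4 buckles.
No further bucklings.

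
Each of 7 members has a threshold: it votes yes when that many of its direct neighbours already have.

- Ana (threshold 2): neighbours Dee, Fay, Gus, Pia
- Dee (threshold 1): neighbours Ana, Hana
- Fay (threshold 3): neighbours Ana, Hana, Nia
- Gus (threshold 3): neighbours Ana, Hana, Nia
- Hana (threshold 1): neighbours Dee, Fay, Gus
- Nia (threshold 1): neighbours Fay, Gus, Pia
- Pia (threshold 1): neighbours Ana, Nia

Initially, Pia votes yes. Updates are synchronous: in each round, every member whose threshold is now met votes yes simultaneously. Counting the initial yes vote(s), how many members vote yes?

2

Round 1 — Pia votes yes (initial).
Round 2 — checking thresholds:
  Ana: 1 of 4 neighbours < 2, holds.
  Nia: 1 of 3 neighbours ≥ 1, votes yes.
Round 3 — no new yes votes; cascade stops.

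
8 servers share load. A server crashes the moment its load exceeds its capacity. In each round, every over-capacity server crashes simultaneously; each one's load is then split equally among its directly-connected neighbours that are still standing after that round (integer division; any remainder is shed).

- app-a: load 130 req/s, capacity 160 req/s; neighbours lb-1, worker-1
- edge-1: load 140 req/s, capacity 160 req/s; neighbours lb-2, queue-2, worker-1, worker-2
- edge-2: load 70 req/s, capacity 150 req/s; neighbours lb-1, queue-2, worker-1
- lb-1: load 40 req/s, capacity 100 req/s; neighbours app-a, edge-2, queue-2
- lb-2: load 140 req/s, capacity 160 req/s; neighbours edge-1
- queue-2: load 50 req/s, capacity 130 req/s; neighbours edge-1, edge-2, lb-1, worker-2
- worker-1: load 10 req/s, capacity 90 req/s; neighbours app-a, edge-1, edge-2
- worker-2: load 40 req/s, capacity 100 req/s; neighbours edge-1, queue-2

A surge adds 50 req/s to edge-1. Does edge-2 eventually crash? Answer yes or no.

no

Round 1 — edge-1 at 190 > 160. edge-1 crashes.
  edge-1 sheds 190 req/s to lb-2, queue-2, worker-1, worker-2: 47 each (2 lost).
    lb-2: 140+47 = 187 > 160
    queue-2: 50+47 = 97 ≤ 130
    worker-1: 10+47 = 57 ≤ 90
    worker-2: 40+47 = 87 ≤ 100
Round 2 — lb-2 crashes.
  lb-2 sheds 187 req/s: no online neighbours, lost.
No further crashes.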